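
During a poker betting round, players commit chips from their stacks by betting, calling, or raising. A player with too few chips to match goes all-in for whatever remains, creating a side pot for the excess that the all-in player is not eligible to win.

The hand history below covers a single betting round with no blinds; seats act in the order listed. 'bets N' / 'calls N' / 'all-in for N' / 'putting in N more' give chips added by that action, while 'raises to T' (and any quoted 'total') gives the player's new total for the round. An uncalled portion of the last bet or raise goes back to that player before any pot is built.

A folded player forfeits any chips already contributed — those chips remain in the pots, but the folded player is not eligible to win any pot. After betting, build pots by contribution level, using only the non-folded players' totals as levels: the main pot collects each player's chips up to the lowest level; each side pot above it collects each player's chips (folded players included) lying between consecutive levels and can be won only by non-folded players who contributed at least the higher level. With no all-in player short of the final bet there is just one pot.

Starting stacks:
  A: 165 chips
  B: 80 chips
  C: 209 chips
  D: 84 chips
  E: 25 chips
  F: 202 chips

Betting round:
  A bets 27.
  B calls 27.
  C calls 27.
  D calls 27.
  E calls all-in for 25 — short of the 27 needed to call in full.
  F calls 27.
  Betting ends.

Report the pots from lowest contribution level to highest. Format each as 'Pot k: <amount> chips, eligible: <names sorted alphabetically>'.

Pot 1: 150 chips, eligible: A, B, C, D, E, F
Pot 2: 10 chips, eligible: A, B, C, D, F

Derivation:
Contributions: A=27, B=27, C=27, D=27, E=25, F=27
Pot levels (distinct totals of non-folded players): 25, 27
Layer 1-25: 25 each from A, B, C, D, E, F = 25*6 = 150 chips; eligible A, B, C, D, E, F
Layer 26-27: 2 each from A, B, C, D, F = 2*5 = 10 chips; eligible A, B, C, D, F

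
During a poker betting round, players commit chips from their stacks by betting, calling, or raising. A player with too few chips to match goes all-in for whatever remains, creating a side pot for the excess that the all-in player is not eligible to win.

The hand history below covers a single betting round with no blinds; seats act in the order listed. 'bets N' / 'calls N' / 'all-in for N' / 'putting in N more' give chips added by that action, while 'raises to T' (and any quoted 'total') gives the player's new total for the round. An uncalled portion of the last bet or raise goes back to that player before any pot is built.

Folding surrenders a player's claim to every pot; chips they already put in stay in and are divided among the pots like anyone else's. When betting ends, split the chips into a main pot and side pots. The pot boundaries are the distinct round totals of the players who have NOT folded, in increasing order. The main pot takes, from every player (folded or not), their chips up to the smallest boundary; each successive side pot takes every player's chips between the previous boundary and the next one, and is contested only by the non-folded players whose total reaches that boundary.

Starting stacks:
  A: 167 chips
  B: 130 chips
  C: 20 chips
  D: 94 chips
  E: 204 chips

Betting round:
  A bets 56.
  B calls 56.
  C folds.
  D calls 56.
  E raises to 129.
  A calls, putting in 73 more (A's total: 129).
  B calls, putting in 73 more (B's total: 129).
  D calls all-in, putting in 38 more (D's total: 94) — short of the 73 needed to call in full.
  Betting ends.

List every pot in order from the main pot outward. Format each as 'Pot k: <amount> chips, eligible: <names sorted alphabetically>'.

Pot 1: 376 chips, eligible: A, B, D, E
Pot 2: 105 chips, eligible: A, B, E

Derivation:
Contributions: A=129, B=129, D=94, E=129
Folded: C
Pot levels (distinct totals of non-folded players): 94, 129
Layer 1-94: 94 each from A, B, D, E = 94*4 = 376 chips; eligible A, B, D, E
Layer 95-129: 35 each from A, B, E = 35*3 = 105 chips; eligible A, B, E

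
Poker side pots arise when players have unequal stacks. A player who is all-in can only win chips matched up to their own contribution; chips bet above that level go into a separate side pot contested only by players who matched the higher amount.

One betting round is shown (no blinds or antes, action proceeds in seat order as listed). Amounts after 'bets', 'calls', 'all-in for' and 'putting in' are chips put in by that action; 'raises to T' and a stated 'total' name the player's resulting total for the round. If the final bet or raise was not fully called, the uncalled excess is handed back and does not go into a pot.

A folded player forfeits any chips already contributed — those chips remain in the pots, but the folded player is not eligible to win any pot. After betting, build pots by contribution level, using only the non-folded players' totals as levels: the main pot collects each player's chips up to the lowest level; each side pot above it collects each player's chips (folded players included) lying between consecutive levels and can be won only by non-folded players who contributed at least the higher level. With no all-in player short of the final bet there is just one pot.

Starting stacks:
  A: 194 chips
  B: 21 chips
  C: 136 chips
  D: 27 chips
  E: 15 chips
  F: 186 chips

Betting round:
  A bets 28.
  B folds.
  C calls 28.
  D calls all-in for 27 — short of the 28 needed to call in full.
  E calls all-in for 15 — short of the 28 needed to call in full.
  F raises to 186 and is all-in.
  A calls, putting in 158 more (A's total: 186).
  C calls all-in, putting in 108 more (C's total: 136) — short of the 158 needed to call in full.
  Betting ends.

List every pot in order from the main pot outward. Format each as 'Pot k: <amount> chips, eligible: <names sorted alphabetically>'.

Contributions: A=186, C=136, D=27, E=15, F=186
Folded: B
Pot levels (distinct totals of non-folded players): 15, 27, 136, 186
Layer 1-15: 15 each from A, C, D, E, F = 15*5 = 75 chips; eligible A, C, D, E, F
Layer 16-27: 12 each from A, C, D, F = 12*4 = 48 chips; eligible A, C, D, F
Layer 28-136: 109 each from A, C, F = 109*3 = 327 chips; eligible A, C, F
Layer 137-186: 50 each from A, F = 50*2 = 100 chips; eligible A, F

Pot 1: 75 chips, eligible: A, C, D, E, F
Pot 2: 48 chips, eligible: A, C, D, F
Pot 3: 327 chips, eligible: A, C, F
Pot 4: 100 chips, eligible: A, F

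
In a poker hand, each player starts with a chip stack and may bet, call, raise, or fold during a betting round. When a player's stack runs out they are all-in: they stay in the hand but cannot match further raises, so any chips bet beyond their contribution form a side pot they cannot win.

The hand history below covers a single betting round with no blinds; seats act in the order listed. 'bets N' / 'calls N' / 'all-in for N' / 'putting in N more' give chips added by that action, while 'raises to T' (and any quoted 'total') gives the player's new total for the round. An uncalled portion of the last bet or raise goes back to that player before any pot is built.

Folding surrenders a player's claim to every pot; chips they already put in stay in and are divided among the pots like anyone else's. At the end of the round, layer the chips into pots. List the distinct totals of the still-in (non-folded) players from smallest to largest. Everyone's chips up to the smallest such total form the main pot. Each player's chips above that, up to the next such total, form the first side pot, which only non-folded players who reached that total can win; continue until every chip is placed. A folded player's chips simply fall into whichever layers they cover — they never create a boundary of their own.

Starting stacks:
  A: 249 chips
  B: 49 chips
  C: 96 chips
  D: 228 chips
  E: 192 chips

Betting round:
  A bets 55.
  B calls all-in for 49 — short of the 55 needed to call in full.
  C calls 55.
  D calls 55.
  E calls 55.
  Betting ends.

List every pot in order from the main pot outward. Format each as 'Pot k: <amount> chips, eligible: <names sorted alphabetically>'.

Contributions: A=55, B=49, C=55, D=55, E=55
Pot levels (distinct totals of non-folded players): 49, 55
Layer 1-49: 49 each from A, B, C, D, E = 49*5 = 245 chips; eligible A, B, C, D, E
Layer 50-55: 6 each from A, C, D, E = 6*4 = 24 chips; eligible A, C, D, E

Pot 1: 245 chips, eligible: A, B, C, D, E
Pot 2: 24 chips, eligible: A, C, D, E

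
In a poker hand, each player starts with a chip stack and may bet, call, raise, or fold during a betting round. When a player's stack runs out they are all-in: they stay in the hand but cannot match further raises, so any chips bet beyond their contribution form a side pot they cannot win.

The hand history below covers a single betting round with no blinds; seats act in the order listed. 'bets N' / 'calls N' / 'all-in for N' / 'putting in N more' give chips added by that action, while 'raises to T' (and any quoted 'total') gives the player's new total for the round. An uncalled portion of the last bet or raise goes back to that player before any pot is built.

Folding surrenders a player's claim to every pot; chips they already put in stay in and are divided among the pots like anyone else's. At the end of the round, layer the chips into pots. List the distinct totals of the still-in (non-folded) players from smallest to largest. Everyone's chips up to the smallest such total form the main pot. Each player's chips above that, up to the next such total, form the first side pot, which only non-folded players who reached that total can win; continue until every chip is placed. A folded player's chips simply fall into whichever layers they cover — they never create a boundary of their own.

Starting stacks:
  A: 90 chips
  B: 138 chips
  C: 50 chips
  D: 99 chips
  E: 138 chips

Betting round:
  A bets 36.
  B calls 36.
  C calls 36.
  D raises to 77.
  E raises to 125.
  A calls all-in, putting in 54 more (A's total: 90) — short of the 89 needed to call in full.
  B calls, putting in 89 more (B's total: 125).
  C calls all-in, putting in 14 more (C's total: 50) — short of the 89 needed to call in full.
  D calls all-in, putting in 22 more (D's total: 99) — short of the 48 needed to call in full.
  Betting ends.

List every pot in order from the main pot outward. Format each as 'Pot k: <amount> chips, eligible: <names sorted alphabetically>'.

Pot 1: 250 chips, eligible: A, B, C, D, E
Pot 2: 160 chips, eligible: A, B, D, E
Pot 3: 27 chips, eligible: B, D, E
Pot 4: 52 chips, eligible: B, E

Derivation:
Contributions: A=90, B=125, C=50, D=99, E=125
Pot levels (distinct totals of non-folded players): 50, 90, 99, 125
Layer 1-50: 50 each from A, B, C, D, E = 50*5 = 250 chips; eligible A, B, C, D, E
Layer 51-90: 40 each from A, B, D, E = 40*4 = 160 chips; eligible A, B, D, E
Layer 91-99: 9 each from B, D, E = 9*3 = 27 chips; eligible B, D, E
Layer 100-125: 26 each from B, E = 26*2 = 52 chips; eligible B, E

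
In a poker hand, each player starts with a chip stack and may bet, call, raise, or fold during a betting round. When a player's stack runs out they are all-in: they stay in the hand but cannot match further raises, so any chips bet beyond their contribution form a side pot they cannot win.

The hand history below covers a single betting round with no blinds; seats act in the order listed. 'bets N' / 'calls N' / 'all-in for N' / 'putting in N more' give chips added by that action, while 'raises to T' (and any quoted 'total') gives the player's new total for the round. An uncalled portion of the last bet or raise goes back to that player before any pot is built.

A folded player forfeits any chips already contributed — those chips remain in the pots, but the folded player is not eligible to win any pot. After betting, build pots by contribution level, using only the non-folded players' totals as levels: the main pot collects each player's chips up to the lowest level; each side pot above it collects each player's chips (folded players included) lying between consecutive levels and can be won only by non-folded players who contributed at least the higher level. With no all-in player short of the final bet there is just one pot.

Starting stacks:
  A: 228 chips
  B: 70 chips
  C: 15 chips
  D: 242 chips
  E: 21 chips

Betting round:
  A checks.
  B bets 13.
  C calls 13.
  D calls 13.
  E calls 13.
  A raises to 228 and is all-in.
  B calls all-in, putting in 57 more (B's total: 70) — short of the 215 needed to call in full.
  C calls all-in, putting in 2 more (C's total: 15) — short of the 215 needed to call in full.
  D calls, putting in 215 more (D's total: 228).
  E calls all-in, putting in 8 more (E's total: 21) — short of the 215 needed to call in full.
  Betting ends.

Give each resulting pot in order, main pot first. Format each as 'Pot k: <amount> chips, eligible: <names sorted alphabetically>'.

Pot 1: 75 chips, eligible: A, B, C, D, E
Pot 2: 24 chips, eligible: A, B, D, E
Pot 3: 147 chips, eligible: A, B, D
Pot 4: 316 chips, eligible: A, D

Derivation:
Contributions: A=228, B=70, C=15, D=228, E=21
Pot levels (distinct totals of non-folded players): 15, 21, 70, 228
Layer 1-15: 15 each from A, B, C, D, E = 15*5 = 75 chips; eligible A, B, C, D, E
Layer 16-21: 6 each from A, B, D, E = 6*4 = 24 chips; eligible A, B, D, E
Layer 22-70: 49 each from A, B, D = 49*3 = 147 chips; eligible A, B, D
Layer 71-228: 158 each from A, D = 158*2 = 316 chips; eligible A, D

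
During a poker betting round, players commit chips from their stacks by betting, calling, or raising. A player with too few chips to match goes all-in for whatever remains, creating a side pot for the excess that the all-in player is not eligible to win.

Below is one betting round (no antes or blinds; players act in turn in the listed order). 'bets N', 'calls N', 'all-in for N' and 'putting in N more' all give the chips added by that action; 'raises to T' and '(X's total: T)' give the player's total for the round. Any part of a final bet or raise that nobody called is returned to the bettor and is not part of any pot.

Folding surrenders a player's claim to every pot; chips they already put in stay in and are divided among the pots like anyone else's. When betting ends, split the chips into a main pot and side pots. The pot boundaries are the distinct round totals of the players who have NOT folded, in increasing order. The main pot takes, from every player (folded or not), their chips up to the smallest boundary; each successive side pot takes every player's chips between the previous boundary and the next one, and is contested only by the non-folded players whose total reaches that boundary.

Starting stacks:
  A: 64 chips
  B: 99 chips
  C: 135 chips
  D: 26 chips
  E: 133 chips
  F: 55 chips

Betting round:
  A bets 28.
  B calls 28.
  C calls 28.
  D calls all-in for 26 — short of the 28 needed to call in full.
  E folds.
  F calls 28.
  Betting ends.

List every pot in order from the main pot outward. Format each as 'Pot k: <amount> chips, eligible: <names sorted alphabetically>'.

Pot 1: 130 chips, eligible: A, B, C, D, F
Pot 2: 8 chips, eligible: A, B, C, F

Derivation:
Contributions: A=28, B=28, C=28, D=26, F=28
Folded: E
Pot levels (distinct totals of non-folded players): 26, 28
Layer 1-26: 26 each from A, B, C, D, F = 26*5 = 130 chips; eligible A, B, C, D, F
Layer 27-28: 2 each from A, B, C, F = 2*4 = 8 chips; eligible A, B, C, F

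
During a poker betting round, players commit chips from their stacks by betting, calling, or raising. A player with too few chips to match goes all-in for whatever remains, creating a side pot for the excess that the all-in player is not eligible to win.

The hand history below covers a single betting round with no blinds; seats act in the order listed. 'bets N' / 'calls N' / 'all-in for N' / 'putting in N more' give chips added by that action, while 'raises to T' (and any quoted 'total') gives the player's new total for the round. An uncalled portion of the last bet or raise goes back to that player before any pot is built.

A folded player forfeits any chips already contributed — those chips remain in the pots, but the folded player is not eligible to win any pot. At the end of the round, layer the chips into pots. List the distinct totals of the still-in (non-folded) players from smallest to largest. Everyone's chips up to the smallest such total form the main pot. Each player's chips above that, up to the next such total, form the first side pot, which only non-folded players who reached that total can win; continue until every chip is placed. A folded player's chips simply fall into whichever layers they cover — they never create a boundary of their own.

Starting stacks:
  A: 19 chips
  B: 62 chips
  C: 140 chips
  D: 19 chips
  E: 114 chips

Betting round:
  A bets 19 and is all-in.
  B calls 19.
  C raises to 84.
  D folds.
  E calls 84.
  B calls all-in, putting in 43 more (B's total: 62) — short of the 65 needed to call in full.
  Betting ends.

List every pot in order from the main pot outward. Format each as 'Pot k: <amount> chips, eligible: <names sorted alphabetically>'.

Pot 1: 76 chips, eligible: A, B, C, E
Pot 2: 129 chips, eligible: B, C, E
Pot 3: 44 chips, eligible: C, E

Derivation:
Contributions: A=19, B=62, C=84, E=84
Folded: D
Pot levels (distinct totals of non-folded players): 19, 62, 84
Layer 1-19: 19 each from A, B, C, E = 19*4 = 76 chips; eligible A, B, C, E
Layer 20-62: 43 each from B, C, E = 43*3 = 129 chips; eligible B, C, E
Layer 63-84: 22 each from C, E = 22*2 = 44 chips; eligible C, E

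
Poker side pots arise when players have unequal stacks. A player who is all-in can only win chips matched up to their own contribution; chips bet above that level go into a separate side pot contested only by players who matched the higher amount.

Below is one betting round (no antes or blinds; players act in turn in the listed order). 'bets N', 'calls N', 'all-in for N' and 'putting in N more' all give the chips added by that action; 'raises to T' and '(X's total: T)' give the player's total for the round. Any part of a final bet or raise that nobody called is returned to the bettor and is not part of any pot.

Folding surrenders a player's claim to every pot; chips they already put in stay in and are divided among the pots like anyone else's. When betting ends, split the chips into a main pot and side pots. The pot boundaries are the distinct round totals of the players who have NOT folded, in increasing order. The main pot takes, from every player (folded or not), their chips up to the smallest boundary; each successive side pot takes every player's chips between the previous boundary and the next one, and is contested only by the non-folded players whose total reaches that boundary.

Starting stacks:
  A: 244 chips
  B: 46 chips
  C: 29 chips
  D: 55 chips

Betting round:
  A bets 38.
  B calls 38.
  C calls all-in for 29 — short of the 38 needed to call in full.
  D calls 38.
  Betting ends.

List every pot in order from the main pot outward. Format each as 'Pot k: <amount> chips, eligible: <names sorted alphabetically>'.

Contributions: A=38, B=38, C=29, D=38
Pot levels (distinct totals of non-folded players): 29, 38
Layer 1-29: 29 each from A, B, C, D = 29*4 = 116 chips; eligible A, B, C, D
Layer 30-38: 9 each from A, B, D = 9*3 = 27 chips; eligible A, B, D

Pot 1: 116 chips, eligible: A, B, C, D
Pot 2: 27 chips, eligible: A, B, D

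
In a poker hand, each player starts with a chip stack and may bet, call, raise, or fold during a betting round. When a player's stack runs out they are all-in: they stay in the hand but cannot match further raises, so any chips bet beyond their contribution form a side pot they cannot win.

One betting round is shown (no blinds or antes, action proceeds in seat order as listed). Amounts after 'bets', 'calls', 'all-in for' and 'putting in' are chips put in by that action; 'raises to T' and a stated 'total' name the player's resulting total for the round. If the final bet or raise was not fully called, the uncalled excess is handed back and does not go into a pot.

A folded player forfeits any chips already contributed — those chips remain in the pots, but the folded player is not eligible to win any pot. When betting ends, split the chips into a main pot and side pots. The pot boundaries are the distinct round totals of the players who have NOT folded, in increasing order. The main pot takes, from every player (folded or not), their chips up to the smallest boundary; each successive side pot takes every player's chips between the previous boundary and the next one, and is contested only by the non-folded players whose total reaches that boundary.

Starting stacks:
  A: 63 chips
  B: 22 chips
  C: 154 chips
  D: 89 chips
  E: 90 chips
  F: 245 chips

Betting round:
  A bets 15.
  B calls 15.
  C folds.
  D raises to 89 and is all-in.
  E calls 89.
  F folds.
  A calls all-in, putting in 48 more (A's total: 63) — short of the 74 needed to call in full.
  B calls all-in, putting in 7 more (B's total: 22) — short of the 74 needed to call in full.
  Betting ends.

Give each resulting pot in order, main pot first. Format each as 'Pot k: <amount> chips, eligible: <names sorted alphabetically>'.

Contributions: A=63, B=22, D=89, E=89
Folded: C, F
Pot levels (distinct totals of non-folded players): 22, 63, 89
Layer 1-22: 22 each from A, B, D, E = 22*4 = 88 chips; eligible A, B, D, E
Layer 23-63: 41 each from A, D, E = 41*3 = 123 chips; eligible A, D, E
Layer 64-89: 26 each from D, E = 26*2 = 52 chips; eligible D, E

Pot 1: 88 chips, eligible: A, B, D, E
Pot 2: 123 chips, eligible: A, D, E
Pot 3: 52 chips, eligible: D, E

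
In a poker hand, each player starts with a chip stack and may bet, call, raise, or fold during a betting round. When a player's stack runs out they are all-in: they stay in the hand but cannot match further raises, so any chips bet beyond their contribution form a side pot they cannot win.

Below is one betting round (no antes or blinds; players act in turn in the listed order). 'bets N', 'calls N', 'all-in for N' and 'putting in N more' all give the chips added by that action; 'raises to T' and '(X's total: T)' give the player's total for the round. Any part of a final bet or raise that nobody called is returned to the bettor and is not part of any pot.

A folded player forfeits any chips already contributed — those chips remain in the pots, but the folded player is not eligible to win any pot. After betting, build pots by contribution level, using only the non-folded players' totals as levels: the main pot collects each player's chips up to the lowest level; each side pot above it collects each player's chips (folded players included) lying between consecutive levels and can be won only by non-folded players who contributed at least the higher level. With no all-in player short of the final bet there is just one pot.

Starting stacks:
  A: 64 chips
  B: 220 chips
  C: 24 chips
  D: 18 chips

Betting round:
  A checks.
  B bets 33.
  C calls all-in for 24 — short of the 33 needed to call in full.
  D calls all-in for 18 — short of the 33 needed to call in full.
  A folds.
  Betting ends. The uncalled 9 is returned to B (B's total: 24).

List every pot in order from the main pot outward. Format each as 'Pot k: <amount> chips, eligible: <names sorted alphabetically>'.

Pot 1: 54 chips, eligible: B, C, D
Pot 2: 12 chips, eligible: B, C

Derivation:
Contributions (after 9 returned to B): B=24, C=24, D=18
Folded: A
Pot levels (distinct totals of non-folded players): 18, 24
Layer 1-18: 18 each from B, C, D = 18*3 = 54 chips; eligible B, C, D
Layer 19-24: 6 each from B, C = 6*2 = 12 chips; eligible B, C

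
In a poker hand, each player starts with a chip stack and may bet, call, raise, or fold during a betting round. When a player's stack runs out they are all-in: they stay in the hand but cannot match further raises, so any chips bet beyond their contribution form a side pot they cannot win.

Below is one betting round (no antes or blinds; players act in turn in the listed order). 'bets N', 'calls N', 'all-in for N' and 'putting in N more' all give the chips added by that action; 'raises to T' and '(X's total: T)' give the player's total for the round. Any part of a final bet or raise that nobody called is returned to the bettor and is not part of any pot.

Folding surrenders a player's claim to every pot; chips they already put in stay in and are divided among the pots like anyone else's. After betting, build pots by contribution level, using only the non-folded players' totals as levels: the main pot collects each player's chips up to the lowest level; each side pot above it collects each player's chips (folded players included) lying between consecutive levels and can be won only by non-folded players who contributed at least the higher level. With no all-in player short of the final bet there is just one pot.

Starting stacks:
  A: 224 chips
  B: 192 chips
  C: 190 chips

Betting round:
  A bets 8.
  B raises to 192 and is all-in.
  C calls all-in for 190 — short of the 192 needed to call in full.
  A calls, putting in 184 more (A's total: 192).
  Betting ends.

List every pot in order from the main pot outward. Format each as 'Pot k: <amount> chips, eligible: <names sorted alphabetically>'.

Contributions: A=192, B=192, C=190
Pot levels (distinct totals of non-folded players): 190, 192
Layer 1-190: 190 each from A, B, C = 190*3 = 570 chips; eligible A, B, C
Layer 191-192: 2 each from A, B = 2*2 = 4 chips; eligible A, B

Pot 1: 570 chips, eligible: A, B, C
Pot 2: 4 chips, eligible: A, B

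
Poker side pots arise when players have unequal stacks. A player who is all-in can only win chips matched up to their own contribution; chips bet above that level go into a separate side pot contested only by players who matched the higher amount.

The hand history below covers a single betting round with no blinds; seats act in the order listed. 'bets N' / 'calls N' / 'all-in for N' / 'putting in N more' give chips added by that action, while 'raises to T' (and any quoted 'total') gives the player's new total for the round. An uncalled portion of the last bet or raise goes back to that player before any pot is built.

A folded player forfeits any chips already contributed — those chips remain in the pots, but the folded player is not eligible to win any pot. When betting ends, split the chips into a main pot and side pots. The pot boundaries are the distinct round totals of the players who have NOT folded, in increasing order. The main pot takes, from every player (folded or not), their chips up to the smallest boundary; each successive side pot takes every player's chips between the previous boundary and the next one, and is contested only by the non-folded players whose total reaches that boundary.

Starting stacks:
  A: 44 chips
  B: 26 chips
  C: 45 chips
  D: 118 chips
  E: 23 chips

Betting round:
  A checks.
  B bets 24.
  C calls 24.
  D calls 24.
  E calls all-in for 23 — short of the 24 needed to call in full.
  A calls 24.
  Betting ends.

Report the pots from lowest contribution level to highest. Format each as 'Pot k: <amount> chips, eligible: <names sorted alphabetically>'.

Contributions: A=24, B=24, C=24, D=24, E=23
Pot levels (distinct totals of non-folded players): 23, 24
Layer 1-23: 23 each from A, B, C, D, E = 23*5 = 115 chips; eligible A, B, C, D, E
Layer 24-24: 1 each from A, B, C, D = 1*4 = 4 chips; eligible A, B, C, D

Pot 1: 115 chips, eligible: A, B, C, D, E
Pot 2: 4 chips, eligible: A, B, C, D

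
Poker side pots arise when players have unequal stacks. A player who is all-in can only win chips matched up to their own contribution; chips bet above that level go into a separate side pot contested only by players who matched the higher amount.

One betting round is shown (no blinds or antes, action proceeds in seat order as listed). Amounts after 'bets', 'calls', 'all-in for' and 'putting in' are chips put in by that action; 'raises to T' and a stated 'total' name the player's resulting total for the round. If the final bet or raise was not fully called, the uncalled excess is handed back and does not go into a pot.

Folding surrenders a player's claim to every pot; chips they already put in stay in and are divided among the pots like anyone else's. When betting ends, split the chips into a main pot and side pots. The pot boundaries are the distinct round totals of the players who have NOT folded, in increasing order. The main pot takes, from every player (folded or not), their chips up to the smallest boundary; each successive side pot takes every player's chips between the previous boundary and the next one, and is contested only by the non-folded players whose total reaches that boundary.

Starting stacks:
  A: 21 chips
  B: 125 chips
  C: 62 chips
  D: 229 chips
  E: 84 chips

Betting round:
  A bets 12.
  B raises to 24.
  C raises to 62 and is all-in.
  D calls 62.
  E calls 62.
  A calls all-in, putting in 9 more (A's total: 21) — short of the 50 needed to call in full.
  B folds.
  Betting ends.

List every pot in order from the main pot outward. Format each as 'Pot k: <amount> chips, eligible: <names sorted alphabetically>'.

Pot 1: 105 chips, eligible: A, C, D, E
Pot 2: 126 chips, eligible: C, D, E

Derivation:
Contributions: A=21, B=24, C=62, D=62, E=62
Folded: B
Pot levels (distinct totals of non-folded players): 21, 62
Layer 1-21: 21 each from A, B, C, D, E = 21*5 = 105 chips; eligible A, C, D, E
Layer 22-62: B 3 + C 41 + D 41 + E 41 = 126 chips; eligible C, D, E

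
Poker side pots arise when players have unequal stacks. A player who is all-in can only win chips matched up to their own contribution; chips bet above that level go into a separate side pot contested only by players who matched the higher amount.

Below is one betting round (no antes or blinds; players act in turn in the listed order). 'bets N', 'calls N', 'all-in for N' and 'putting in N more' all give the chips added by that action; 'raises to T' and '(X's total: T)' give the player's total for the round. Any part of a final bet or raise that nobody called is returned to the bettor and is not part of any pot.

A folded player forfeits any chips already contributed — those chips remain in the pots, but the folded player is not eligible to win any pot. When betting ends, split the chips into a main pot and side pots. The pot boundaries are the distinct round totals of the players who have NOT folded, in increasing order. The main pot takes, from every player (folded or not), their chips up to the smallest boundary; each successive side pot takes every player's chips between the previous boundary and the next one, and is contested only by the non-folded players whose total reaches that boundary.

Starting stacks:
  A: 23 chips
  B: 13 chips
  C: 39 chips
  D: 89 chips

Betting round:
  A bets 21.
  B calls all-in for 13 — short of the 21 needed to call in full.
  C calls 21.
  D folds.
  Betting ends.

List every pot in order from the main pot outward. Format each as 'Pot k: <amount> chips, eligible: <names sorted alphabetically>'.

Pot 1: 39 chips, eligible: A, B, C
Pot 2: 16 chips, eligible: A, C

Derivation:
Contributions: A=21, B=13, C=21
Folded: D
Pot levels (distinct totals of non-folded players): 13, 21
Layer 1-13: 13 each from A, B, C = 13*3 = 39 chips; eligible A, B, C
Layer 14-21: 8 each from A, C = 8*2 = 16 chips; eligible A, C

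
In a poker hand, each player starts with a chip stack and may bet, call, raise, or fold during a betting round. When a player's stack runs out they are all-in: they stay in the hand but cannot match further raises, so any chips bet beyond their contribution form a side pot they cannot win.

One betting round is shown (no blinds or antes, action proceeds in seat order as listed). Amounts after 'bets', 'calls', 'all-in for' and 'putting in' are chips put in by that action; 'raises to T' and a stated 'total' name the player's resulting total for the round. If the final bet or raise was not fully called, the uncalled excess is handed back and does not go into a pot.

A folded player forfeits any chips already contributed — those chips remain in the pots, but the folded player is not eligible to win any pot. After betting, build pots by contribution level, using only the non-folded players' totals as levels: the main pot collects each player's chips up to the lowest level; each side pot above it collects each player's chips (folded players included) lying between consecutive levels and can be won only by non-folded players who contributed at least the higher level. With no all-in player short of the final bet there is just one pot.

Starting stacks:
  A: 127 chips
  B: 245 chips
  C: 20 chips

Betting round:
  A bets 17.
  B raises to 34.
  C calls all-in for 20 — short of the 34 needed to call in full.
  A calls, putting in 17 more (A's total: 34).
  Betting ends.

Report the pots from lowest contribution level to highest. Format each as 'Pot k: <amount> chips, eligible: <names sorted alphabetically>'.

Contributions: A=34, B=34, C=20
Pot levels (distinct totals of non-folded players): 20, 34
Layer 1-20: 20 each from A, B, C = 20*3 = 60 chips; eligible A, B, C
Layer 21-34: 14 each from A, B = 14*2 = 28 chips; eligible A, B

Pot 1: 60 chips, eligible: A, B, C
Pot 2: 28 chips, eligible: A, B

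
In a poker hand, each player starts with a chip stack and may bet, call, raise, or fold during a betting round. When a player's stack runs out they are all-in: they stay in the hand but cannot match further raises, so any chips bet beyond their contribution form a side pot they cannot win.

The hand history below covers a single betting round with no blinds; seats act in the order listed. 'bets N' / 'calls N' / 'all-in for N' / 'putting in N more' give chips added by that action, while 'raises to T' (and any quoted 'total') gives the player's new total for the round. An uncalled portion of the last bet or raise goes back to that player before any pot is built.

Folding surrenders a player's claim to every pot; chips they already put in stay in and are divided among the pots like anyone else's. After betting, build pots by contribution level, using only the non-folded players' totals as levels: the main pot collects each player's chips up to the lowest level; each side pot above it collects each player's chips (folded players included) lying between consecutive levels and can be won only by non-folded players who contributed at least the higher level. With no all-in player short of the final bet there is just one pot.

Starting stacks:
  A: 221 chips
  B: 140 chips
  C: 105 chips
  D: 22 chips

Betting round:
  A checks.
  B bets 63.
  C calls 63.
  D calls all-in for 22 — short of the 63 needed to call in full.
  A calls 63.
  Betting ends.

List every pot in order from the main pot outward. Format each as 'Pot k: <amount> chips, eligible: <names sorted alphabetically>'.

Contributions: A=63, B=63, C=63, D=22
Pot levels (distinct totals of non-folded players): 22, 63
Layer 1-22: 22 each from A, B, C, D = 22*4 = 88 chips; eligible A, B, C, D
Layer 23-63: 41 each from A, B, C = 41*3 = 123 chips; eligible A, B, C

Pot 1: 88 chips, eligible: A, B, C, D
Pot 2: 123 chips, eligible: A, B, C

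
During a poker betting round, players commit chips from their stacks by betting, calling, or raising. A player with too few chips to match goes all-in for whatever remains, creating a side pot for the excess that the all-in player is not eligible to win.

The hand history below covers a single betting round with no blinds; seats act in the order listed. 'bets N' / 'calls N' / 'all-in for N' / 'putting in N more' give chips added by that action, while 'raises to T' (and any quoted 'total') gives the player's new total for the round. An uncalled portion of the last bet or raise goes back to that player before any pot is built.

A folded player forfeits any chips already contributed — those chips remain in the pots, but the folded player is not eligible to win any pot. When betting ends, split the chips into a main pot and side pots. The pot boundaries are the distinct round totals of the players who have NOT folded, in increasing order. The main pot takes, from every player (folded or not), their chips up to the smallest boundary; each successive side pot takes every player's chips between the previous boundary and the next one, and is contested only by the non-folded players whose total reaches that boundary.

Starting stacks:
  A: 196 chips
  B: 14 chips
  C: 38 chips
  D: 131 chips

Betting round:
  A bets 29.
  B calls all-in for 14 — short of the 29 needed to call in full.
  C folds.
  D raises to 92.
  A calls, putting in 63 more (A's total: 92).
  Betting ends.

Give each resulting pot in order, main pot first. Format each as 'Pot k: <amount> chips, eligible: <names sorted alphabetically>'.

Pot 1: 42 chips, eligible: A, B, D
Pot 2: 156 chips, eligible: A, D

Derivation:
Contributions: A=92, B=14, D=92
Folded: C
Pot levels (distinct totals of non-folded players): 14, 92
Layer 1-14: 14 each from A, B, D = 14*3 = 42 chips; eligible A, B, D
Layer 15-92: 78 each from A, D = 78*2 = 156 chips; eligible A, D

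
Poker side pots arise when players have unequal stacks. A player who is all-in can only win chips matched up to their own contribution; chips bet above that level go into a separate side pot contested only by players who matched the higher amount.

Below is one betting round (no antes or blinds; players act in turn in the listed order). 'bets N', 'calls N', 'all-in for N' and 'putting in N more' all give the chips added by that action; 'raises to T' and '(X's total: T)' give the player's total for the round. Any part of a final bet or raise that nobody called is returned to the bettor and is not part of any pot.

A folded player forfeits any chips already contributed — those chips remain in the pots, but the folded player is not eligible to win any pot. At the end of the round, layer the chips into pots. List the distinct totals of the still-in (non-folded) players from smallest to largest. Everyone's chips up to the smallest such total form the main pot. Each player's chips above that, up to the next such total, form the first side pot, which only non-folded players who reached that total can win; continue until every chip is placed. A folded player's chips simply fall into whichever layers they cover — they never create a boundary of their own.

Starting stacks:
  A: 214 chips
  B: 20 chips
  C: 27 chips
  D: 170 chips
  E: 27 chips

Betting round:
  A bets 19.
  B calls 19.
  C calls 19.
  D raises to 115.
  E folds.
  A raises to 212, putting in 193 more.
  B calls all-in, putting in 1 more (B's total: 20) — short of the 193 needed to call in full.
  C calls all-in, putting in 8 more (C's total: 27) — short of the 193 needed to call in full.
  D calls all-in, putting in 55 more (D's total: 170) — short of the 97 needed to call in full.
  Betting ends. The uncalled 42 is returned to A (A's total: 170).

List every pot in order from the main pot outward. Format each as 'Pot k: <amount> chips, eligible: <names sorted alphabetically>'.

Contributions (after 42 returned to A): A=170, B=20, C=27, D=170
Folded: E
Pot levels (distinct totals of non-folded players): 20, 27, 170
Layer 1-20: 20 each from A, B, C, D = 20*4 = 80 chips; eligible A, B, C, D
Layer 21-27: 7 each from A, C, D = 7*3 = 21 chips; eligible A, C, D
Layer 28-170: 143 each from A, D = 143*2 = 286 chips; eligible A, D

Pot 1: 80 chips, eligible: A, B, C, D
Pot 2: 21 chips, eligible: A, C, D
Pot 3: 286 chips, eligible: A, D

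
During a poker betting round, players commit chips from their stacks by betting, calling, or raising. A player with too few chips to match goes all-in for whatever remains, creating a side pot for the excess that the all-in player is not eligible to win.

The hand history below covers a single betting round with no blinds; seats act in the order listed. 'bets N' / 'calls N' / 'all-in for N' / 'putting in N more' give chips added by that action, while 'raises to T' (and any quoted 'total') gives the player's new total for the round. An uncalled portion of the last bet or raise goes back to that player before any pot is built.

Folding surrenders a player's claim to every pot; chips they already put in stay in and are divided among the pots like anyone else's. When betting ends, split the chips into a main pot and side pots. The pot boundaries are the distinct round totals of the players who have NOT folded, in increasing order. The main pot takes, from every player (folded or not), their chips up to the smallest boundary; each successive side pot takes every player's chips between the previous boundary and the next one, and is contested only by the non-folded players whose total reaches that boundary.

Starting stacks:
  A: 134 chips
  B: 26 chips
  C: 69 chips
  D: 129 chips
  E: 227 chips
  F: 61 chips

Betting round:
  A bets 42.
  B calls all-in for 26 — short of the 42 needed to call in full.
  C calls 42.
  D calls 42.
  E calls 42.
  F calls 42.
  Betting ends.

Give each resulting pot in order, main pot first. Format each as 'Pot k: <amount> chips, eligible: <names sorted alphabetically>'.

Pot 1: 156 chips, eligible: A, B, C, D, E, F
Pot 2: 80 chips, eligible: A, C, D, E, F

Derivation:
Contributions: A=42, B=26, C=42, D=42, E=42, F=42
Pot levels (distinct totals of non-folded players): 26, 42
Layer 1-26: 26 each from A, B, C, D, E, F = 26*6 = 156 chips; eligible A, B, C, D, E, F
Layer 27-42: 16 each from A, C, D, E, F = 16*5 = 80 chips; eligible A, C, D, E, F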